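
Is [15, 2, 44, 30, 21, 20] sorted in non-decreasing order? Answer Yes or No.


Check consecutive pairs:
  15 <= 2? False
  2 <= 44? True
  44 <= 30? False
  30 <= 21? False
  21 <= 20? False
4 consecutive pair(s) are out of order, so the list is not sorted.
Final answer: No


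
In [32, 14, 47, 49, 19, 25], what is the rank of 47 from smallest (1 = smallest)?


Sort ascending: [14, 19, 25, 32, 47, 49]
Find 47 in the sorted list.
47 is at position 5 (1-indexed).
Final answer: 5


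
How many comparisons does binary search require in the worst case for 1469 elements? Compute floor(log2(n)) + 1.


Binary search halves the search space each step.
Maximum comparisons = floor(log2(1469)) + 1
log2(1469) = 10.5206
floor(log2(1469)) = 10, so 10 + 1 = 11
Final answer: 11


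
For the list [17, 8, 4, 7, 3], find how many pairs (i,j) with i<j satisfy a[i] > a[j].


For each element, count the later elements that are smaller than it:
  17 (index 0): smaller elements after it = [8, 4, 7, 3] -> 4
  8 (index 1): smaller elements after it = [4, 7, 3] -> 3
  4 (index 2): smaller elements after it = [3] -> 1
  7 (index 3): smaller elements after it = [3] -> 1
Total inversions = 4 + 3 + 1 + 1 = 9
Final answer: 9


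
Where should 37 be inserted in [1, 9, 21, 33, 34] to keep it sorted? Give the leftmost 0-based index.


List is sorted: [1, 9, 21, 33, 34]
We need the leftmost position where 37 can be inserted, i.e. the first index whose element is >= 37 (or the end of the list if none is).
Binary search with low=0, high=5 (0-based indices):
  low=0, high=5, mid=2: a[2]=21 < 37, so low = 3
  low=3, high=5, mid=4: a[4]=34 < 37, so low = 5
Now low = high = 5, so the insertion index is 5.
Final answer: 5


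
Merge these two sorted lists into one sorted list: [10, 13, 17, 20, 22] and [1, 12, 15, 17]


List A: [10, 13, 17, 20, 22]
List B: [1, 12, 15, 17]
Repeatedly compare the front elements and take the smaller:
  10 vs 1 -> take 1
  10 vs 12 -> take 10
  13 vs 12 -> take 12
  13 vs 15 -> take 13
  17 vs 15 -> take 15
  17 vs 17 -> take 17
  20 vs 17 -> take 17
  B is exhausted; append the rest of A: [20, 22]
Final answer: [1, 10, 12, 13, 15, 17, 17, 20, 22]


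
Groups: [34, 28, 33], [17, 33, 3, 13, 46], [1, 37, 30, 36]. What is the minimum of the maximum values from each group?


Find max of each group:
  Group 1: [34, 28, 33] -> max = 34
  Group 2: [17, 33, 3, 13, 46] -> max = 46
  Group 3: [1, 37, 30, 36] -> max = 37
Maxes: [34, 46, 37]
Minimum of maxes = 34
Final answer: 34


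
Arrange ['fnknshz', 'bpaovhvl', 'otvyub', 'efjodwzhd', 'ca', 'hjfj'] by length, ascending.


Compute lengths:
  'fnknshz' has length 7
  'bpaovhvl' has length 8
  'otvyub' has length 6
  'efjodwzhd' has length 9
  'ca' has length 2
  'hjfj' has length 4
Lengths in increasing order: 2 < 4 < 6 < 7 < 8 < 9
Listing the words in that order gives the answer.
Final answer: ['ca', 'hjfj', 'otvyub', 'fnknshz', 'bpaovhvl', 'efjodwzhd']


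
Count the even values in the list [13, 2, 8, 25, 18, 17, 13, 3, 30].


Check each element:
  13 is odd
  2 is even
  8 is even
  25 is odd
  18 is even
  17 is odd
  13 is odd
  3 is odd
  30 is even
Evens: [2, 8, 18, 30]
Count of evens = 4
Final answer: 4


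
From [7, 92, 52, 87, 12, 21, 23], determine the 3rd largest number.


Sort descending: [92, 87, 52, 23, 21, 12, 7]
The 3rd element (1-indexed) is at index 2.
Value = 52
Final answer: 52


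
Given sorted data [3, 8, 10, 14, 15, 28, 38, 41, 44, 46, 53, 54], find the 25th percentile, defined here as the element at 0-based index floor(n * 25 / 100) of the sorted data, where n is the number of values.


The dataset has n = 12 elements.
Index = floor(12 * 25 / 100) = floor(300 / 100) = floor(3) = 3
Counting from index 0 in the sorted data, the element at index 3 is 14.
Final answer: 14


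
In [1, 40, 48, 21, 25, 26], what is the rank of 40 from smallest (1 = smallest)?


Sort ascending: [1, 21, 25, 26, 40, 48]
Find 40 in the sorted list.
40 is at position 5 (1-indexed).
Final answer: 5


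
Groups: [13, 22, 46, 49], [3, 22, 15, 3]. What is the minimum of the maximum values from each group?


Find max of each group:
  Group 1: [13, 22, 46, 49] -> max = 49
  Group 2: [3, 22, 15, 3] -> max = 22
Maxes: [49, 22]
Minimum of maxes = 22
Final answer: 22


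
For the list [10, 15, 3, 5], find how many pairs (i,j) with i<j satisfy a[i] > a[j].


For each element, count the later elements that are smaller than it:
  10 (index 0): smaller elements after it = [3, 5] -> 2
  15 (index 1): smaller elements after it = [3, 5] -> 2
  3 (index 2): smaller elements after it = [] -> 0
Total inversions = 2 + 2 + 0 = 4
Final answer: 4


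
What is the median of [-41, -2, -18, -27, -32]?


First, sort the list: [-41, -32, -27, -18, -2]
The list has 5 elements (odd count).
The middle index is 2 (0-based), and the element there is -27.
Final answer: -27


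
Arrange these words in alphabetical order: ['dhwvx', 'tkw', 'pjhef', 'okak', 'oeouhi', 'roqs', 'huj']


Compare strings character by character (the first differing letter decides):
  'dhwvx' < 'huj' since 'd' < 'h' at position 1
  'huj' < 'oeouhi' since 'h' < 'o' at position 1
  'oeouhi' < 'okak' since 'e' < 'k' at position 2
  'okak' < 'pjhef' since 'o' < 'p' at position 1
  'pjhef' < 'roqs' since 'p' < 'r' at position 1
  'roqs' < 'tkw' since 'r' < 't' at position 1
Chaining these comparisons gives the alphabetical order.
Final answer: ['dhwvx', 'huj', 'oeouhi', 'okak', 'pjhef', 'roqs', 'tkw']


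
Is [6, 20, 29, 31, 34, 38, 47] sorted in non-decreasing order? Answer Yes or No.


Check consecutive pairs:
  6 <= 20? True
  20 <= 29? True
  29 <= 31? True
  31 <= 34? True
  34 <= 38? True
  38 <= 47? True
Every consecutive pair is in order, so the list is non-decreasing.
Final answer: Yes


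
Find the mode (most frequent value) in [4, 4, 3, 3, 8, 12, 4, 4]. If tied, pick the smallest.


Count the frequency of each value:
  3 appears 2 time(s)
  4 appears 4 time(s)
  8 appears 1 time(s)
  12 appears 1 time(s)
Maximum frequency is 4.
Only 4 reaches that frequency, so it is the mode.
Final answer: 4


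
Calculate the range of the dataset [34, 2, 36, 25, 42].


Maximum value: 42
Minimum value: 2
Range = 42 - 2 = 40
Final answer: 40


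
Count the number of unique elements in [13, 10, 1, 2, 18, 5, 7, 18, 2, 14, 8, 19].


List all unique values:
Distinct values: [1, 2, 5, 7, 8, 10, 13, 14, 18, 19]
Count = 10
Final answer: 10


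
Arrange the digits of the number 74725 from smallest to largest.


The number 74725 has digits: 7, 4, 7, 2, 5
Sorted: 2, 4, 5, 7, 7
Joining the sorted digits gives the result.
Final answer: 24577


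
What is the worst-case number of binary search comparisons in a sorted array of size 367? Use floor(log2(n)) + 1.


Binary search halves the search space each step.
Maximum comparisons = floor(log2(367)) + 1
log2(367) = 8.5196
floor(log2(367)) = 8, so 8 + 1 = 9
Final answer: 9


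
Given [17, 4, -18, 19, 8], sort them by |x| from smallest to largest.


Compute absolute values:
  |17| = 17
  |4| = 4
  |-18| = 18
  |19| = 19
  |8| = 8
Absolute values in increasing order: 4 < 8 < 17 < 18 < 19
Listing the original numbers in that order gives the answer.
Final answer: [4, 8, 17, -18, 19]


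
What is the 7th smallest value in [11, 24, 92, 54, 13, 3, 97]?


Sort ascending: [3, 11, 13, 24, 54, 92, 97]
The 7th element (1-indexed) is at index 6.
Value = 97
Final answer: 97


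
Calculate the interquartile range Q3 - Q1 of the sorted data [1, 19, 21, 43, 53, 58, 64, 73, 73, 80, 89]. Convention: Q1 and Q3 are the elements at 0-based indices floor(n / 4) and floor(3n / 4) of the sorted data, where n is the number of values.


The data has n = 11 elements.
Q1 index = floor(11 / 4) = floor(2.75) = 2; Q3 index = floor(3 * 11 / 4) = floor(8.25) = 8
Q1 = element at index 2 = 21
Q3 = element at index 8 = 73
IQR = 73 - 21 = 52
Final answer: 52


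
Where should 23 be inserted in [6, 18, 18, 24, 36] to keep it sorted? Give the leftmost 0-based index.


List is sorted: [6, 18, 18, 24, 36]
We need the leftmost position where 23 can be inserted, i.e. the first index whose element is >= 23 (or the end of the list if none is).
Binary search with low=0, high=5 (0-based indices):
  low=0, high=5, mid=2: a[2]=18 < 23, so low = 3
  low=3, high=5, mid=4: a[4]=36 >= 23, so high = 4
  low=3, high=4, mid=3: a[3]=24 >= 23, so high = 3
Now low = high = 3, so the insertion index is 3.
Final answer: 3


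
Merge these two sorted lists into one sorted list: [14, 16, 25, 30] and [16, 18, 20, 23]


List A: [14, 16, 25, 30]
List B: [16, 18, 20, 23]
Repeatedly compare the front elements and take the smaller:
  14 vs 16 -> take 14
  16 vs 16 -> take 16
  25 vs 16 -> take 16
  25 vs 18 -> take 18
  25 vs 20 -> take 20
  25 vs 23 -> take 23
  B is exhausted; append the rest of A: [25, 30]
Final answer: [14, 16, 16, 18, 20, 23, 25, 30]


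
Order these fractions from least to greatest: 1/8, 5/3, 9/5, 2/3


Convert to decimal for comparison:
  1/8 = 0.125
  5/3 = 1.6667
  9/5 = 1.8
  2/3 = 0.6667
Decimals in increasing order: 0.125 < 0.6667 < 1.6667 < 1.8
Writing each back as its fraction gives the sorted order.
Final answer: 1/8, 2/3, 5/3, 9/5


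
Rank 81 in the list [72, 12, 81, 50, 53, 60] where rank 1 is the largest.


Sort descending: [81, 72, 60, 53, 50, 12]
Find 81 in the sorted list.
81 is at position 1.
Final answer: 1


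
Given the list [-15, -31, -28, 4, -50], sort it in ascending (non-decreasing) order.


Original list: [-15, -31, -28, 4, -50]
Repeatedly take the smallest remaining element:
  Remaining [-15, -31, -28, 4, -50] -> smallest is -50
  Remaining [-15, -31, -28, 4] -> smallest is -31
  Remaining [-15, -28, 4] -> smallest is -28
  Remaining [-15, 4] -> smallest is -15
  Remaining [4] -> smallest is 4
Collecting the picks in order gives the sorted list.
Final answer: [-50, -31, -28, -15, 4]


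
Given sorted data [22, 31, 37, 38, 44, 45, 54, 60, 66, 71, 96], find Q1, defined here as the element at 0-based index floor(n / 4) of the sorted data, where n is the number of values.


The list has n = 11 elements.
Q1 index = floor(11 / 4) = floor(2.75) = 2
Counting from index 0 in the sorted data, the element at index 2 is 37.
Final answer: 37


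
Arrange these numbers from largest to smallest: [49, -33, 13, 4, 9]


Original list: [49, -33, 13, 4, 9]
Repeatedly take the largest remaining element:
  Remaining [49, -33, 13, 4, 9] -> largest is 49
  Remaining [-33, 13, 4, 9] -> largest is 13
  Remaining [-33, 4, 9] -> largest is 9
  Remaining [-33, 4] -> largest is 4
  Remaining [-33] -> largest is -33
Collecting the picks in order gives the descending list.
Final answer: [49, 13, 9, 4, -33]


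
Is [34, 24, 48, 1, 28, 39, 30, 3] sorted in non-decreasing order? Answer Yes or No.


Check consecutive pairs:
  34 <= 24? False
  24 <= 48? True
  48 <= 1? False
  1 <= 28? True
  28 <= 39? True
  39 <= 30? False
  30 <= 3? False
4 consecutive pair(s) are out of order, so the list is not sorted.
Final answer: No


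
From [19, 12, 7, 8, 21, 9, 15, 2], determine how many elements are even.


Check each element:
  19 is odd
  12 is even
  7 is odd
  8 is even
  21 is odd
  9 is odd
  15 is odd
  2 is even
Evens: [12, 8, 2]
Count of evens = 3
Final answer: 3


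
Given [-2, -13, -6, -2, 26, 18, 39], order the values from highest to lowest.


Original list: [-2, -13, -6, -2, 26, 18, 39]
Repeatedly take the largest remaining element:
  Remaining [-2, -13, -6, -2, 26, 18, 39] -> largest is 39
  Remaining [-2, -13, -6, -2, 26, 18] -> largest is 26
  Remaining [-2, -13, -6, -2, 18] -> largest is 18
  Remaining [-2, -13, -6, -2] -> largest is -2
  Remaining [-13, -6, -2] -> largest is -2
  Remaining [-13, -6] -> largest is -6
  Remaining [-13] -> largest is -13
Collecting the picks in order gives the descending list.
Final answer: [39, 26, 18, -2, -2, -6, -13]


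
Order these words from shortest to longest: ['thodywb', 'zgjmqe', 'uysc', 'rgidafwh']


Compute lengths:
  'thodywb' has length 7
  'zgjmqe' has length 6
  'uysc' has length 4
  'rgidafwh' has length 8
Lengths in increasing order: 4 < 6 < 7 < 8
Listing the words in that order gives the answer.
Final answer: ['uysc', 'zgjmqe', 'thodywb', 'rgidafwh']


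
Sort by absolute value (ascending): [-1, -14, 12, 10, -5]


Compute absolute values:
  |-1| = 1
  |-14| = 14
  |12| = 12
  |10| = 10
  |-5| = 5
Absolute values in increasing order: 1 < 5 < 10 < 12 < 14
Listing the original numbers in that order gives the answer.
Final answer: [-1, -5, 10, 12, -14]


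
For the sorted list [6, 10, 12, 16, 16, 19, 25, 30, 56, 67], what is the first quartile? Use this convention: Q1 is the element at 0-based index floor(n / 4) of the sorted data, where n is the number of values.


The list has n = 10 elements.
Q1 index = floor(10 / 4) = floor(2.5) = 2
Counting from index 0 in the sorted data, the element at index 2 is 12.
Final answer: 12


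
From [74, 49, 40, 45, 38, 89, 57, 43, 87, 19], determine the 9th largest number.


Sort descending: [89, 87, 74, 57, 49, 45, 43, 40, 38, 19]
The 9th element (1-indexed) is at index 8.
Value = 38
Final answer: 38


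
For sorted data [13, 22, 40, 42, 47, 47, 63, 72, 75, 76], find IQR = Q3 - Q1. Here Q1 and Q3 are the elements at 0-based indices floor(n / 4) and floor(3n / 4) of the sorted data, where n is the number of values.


The data has n = 10 elements.
Q1 index = floor(10 / 4) = floor(2.5) = 2; Q3 index = floor(3 * 10 / 4) = floor(7.5) = 7
Q1 = element at index 2 = 40
Q3 = element at index 7 = 72
IQR = 72 - 40 = 32
Final answer: 32


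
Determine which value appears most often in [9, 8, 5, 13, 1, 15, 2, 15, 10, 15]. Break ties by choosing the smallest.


Count the frequency of each value:
  1 appears 1 time(s)
  2 appears 1 time(s)
  5 appears 1 time(s)
  8 appears 1 time(s)
  9 appears 1 time(s)
  10 appears 1 time(s)
  13 appears 1 time(s)
  15 appears 3 time(s)
Maximum frequency is 3.
Only 15 reaches that frequency, so it is the mode.
Final answer: 15


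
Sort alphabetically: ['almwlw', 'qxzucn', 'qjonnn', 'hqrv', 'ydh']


Compare strings character by character (the first differing letter decides):
  'almwlw' < 'hqrv' since 'a' < 'h' at position 1
  'hqrv' < 'qjonnn' since 'h' < 'q' at position 1
  'qjonnn' < 'qxzucn' since 'j' < 'x' at position 2
  'qxzucn' < 'ydh' since 'q' < 'y' at position 1
Chaining these comparisons gives the alphabetical order.
Final answer: ['almwlw', 'hqrv', 'qjonnn', 'qxzucn', 'ydh']


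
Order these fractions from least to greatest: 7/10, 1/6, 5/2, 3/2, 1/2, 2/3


Convert to decimal for comparison:
  7/10 = 0.7
  1/6 = 0.1667
  5/2 = 2.5
  3/2 = 1.5
  1/2 = 0.5
  2/3 = 0.6667
Decimals in increasing order: 0.1667 < 0.5 < 0.6667 < 0.7 < 1.5 < 2.5
Writing each back as its fraction gives the sorted order.
Final answer: 1/6, 1/2, 2/3, 7/10, 3/2, 5/2


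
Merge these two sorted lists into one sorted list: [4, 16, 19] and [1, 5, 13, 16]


List A: [4, 16, 19]
List B: [1, 5, 13, 16]
Repeatedly compare the front elements and take the smaller:
  4 vs 1 -> take 1
  4 vs 5 -> take 4
  16 vs 5 -> take 5
  16 vs 13 -> take 13
  16 vs 16 -> take 16
  19 vs 16 -> take 16
  B is exhausted; append the rest of A: [19]
Final answer: [1, 4, 5, 13, 16, 16, 19]


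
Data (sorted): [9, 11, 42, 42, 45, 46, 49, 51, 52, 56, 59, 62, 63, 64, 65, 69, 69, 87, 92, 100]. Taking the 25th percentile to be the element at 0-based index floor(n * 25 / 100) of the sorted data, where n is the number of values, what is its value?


The dataset has n = 20 elements.
Index = floor(20 * 25 / 100) = floor(500 / 100) = floor(5) = 5
Counting from index 0 in the sorted data, the element at index 5 is 46.
Final answer: 46


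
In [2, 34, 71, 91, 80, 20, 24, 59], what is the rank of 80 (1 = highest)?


Sort descending: [91, 80, 71, 59, 34, 24, 20, 2]
Find 80 in the sorted list.
80 is at position 2.
Final answer: 2


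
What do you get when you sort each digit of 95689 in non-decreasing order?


The number 95689 has digits: 9, 5, 6, 8, 9
Sorted: 5, 6, 8, 9, 9
Joining the sorted digits gives the result.
Final answer: 56899


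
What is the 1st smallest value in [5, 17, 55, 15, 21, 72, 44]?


Sort ascending: [5, 15, 17, 21, 44, 55, 72]
The 1st element (1-indexed) is at index 0.
Value = 5
Final answer: 5


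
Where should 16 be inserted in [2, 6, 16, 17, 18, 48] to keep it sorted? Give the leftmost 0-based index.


List is sorted: [2, 6, 16, 17, 18, 48]
We need the leftmost position where 16 can be inserted, i.e. the first index whose element is >= 16 (or the end of the list if none is).
Binary search with low=0, high=6 (0-based indices):
  low=0, high=6, mid=3: a[3]=17 >= 16, so high = 3
  low=0, high=3, mid=1: a[1]=6 < 16, so low = 2
  low=2, high=3, mid=2: a[2]=16 >= 16, so high = 2
Now low = high = 2, so the insertion index is 2.
Final answer: 2


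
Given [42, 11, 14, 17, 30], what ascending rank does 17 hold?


Sort ascending: [11, 14, 17, 30, 42]
Find 17 in the sorted list.
17 is at position 3 (1-indexed).
Final answer: 3


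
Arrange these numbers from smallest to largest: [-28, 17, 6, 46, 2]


Original list: [-28, 17, 6, 46, 2]
Repeatedly take the smallest remaining element:
  Remaining [-28, 17, 6, 46, 2] -> smallest is -28
  Remaining [17, 6, 46, 2] -> smallest is 2
  Remaining [17, 6, 46] -> smallest is 6
  Remaining [17, 46] -> smallest is 17
  Remaining [46] -> smallest is 46
Collecting the picks in order gives the sorted list.
Final answer: [-28, 2, 6, 17, 46]


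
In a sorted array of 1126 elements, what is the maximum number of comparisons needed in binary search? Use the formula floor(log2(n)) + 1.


Binary search halves the search space each step.
Maximum comparisons = floor(log2(1126)) + 1
log2(1126) = 10.137
floor(log2(1126)) = 10, so 10 + 1 = 11
Final answer: 11


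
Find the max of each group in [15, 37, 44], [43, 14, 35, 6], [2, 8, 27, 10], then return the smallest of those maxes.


Find max of each group:
  Group 1: [15, 37, 44] -> max = 44
  Group 2: [43, 14, 35, 6] -> max = 43
  Group 3: [2, 8, 27, 10] -> max = 27
Maxes: [44, 43, 27]
Minimum of maxes = 27
Final answer: 27


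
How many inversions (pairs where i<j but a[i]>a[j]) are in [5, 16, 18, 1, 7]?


For each element, count the later elements that are smaller than it:
  5 (index 0): smaller elements after it = [1] -> 1
  16 (index 1): smaller elements after it = [1, 7] -> 2
  18 (index 2): smaller elements after it = [1, 7] -> 2
  1 (index 3): smaller elements after it = [] -> 0
Total inversions = 1 + 2 + 2 + 0 = 5
Final answer: 5


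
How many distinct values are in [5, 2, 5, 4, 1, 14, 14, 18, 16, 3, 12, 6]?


List all unique values:
Distinct values: [1, 2, 3, 4, 5, 6, 12, 14, 16, 18]
Count = 10
Final answer: 10


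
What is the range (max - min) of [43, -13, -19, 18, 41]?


Maximum value: 43
Minimum value: -19
Range = 43 - (-19) = 62
Final answer: 62


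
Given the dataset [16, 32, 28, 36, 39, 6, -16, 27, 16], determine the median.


First, sort the list: [-16, 6, 16, 16, 27, 28, 32, 36, 39]
The list has 9 elements (odd count).
The middle index is 4 (0-based), and the element there is 27.
Final answer: 27


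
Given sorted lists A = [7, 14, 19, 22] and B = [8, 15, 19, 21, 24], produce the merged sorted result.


List A: [7, 14, 19, 22]
List B: [8, 15, 19, 21, 24]
Repeatedly compare the front elements and take the smaller:
  7 vs 8 -> take 7
  14 vs 8 -> take 8
  14 vs 15 -> take 14
  19 vs 15 -> take 15
  19 vs 19 -> take 19
  22 vs 19 -> take 19
  22 vs 21 -> take 21
  22 vs 24 -> take 22
  A is exhausted; append the rest of B: [24]
Final answer: [7, 8, 14, 15, 19, 19, 21, 22, 24]


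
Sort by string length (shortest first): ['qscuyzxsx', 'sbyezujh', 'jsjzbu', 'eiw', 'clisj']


Compute lengths:
  'qscuyzxsx' has length 9
  'sbyezujh' has length 8
  'jsjzbu' has length 6
  'eiw' has length 3
  'clisj' has length 5
Lengths in increasing order: 3 < 5 < 6 < 8 < 9
Listing the words in that order gives the answer.
Final answer: ['eiw', 'clisj', 'jsjzbu', 'sbyezujh', 'qscuyzxsx']


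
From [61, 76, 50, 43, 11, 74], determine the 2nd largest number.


Sort descending: [76, 74, 61, 50, 43, 11]
The 2nd element (1-indexed) is at index 1.
Value = 74
Final answer: 74


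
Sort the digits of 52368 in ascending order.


The number 52368 has digits: 5, 2, 3, 6, 8
Sorted: 2, 3, 5, 6, 8
Joining the sorted digits gives the result.
Final answer: 23568


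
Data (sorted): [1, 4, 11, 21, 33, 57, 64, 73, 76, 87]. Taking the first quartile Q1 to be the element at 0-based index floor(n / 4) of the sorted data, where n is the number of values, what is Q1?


The list has n = 10 elements.
Q1 index = floor(10 / 4) = floor(2.5) = 2
Counting from index 0 in the sorted data, the element at index 2 is 11.
Final answer: 11


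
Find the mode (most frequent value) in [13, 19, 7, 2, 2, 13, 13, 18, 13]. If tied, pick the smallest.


Count the frequency of each value:
  2 appears 2 time(s)
  7 appears 1 time(s)
  13 appears 4 time(s)
  18 appears 1 time(s)
  19 appears 1 time(s)
Maximum frequency is 4.
Only 13 reaches that frequency, so it is the mode.
Final answer: 13


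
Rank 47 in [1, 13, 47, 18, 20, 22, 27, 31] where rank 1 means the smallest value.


Sort ascending: [1, 13, 18, 20, 22, 27, 31, 47]
Find 47 in the sorted list.
47 is at position 8 (1-indexed).
Final answer: 8


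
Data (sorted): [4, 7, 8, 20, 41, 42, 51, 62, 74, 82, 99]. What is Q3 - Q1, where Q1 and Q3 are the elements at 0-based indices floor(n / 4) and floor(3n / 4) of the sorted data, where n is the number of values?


The data has n = 11 elements.
Q1 index = floor(11 / 4) = floor(2.75) = 2; Q3 index = floor(3 * 11 / 4) = floor(8.25) = 8
Q1 = element at index 2 = 8
Q3 = element at index 8 = 74
IQR = 74 - 8 = 66
Final answer: 66


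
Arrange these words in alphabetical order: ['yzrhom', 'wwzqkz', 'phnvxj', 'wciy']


Compare strings character by character (the first differing letter decides):
  'phnvxj' < 'wciy' since 'p' < 'w' at position 1
  'wciy' < 'wwzqkz' since 'c' < 'w' at position 2
  'wwzqkz' < 'yzrhom' since 'w' < 'y' at position 1
Chaining these comparisons gives the alphabetical order.
Final answer: ['phnvxj', 'wciy', 'wwzqkz', 'yzrhom']


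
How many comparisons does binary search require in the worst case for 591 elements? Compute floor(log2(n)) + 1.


Binary search halves the search space each step.
Maximum comparisons = floor(log2(591)) + 1
log2(591) = 9.207
floor(log2(591)) = 9, so 9 + 1 = 10
Final answer: 10


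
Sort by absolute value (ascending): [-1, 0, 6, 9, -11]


Compute absolute values:
  |-1| = 1
  |0| = 0
  |6| = 6
  |9| = 9
  |-11| = 11
Absolute values in increasing order: 0 < 1 < 6 < 9 < 11
Listing the original numbers in that order gives the answer.
Final answer: [0, -1, 6, 9, -11]


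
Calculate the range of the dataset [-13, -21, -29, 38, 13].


Maximum value: 38
Minimum value: -29
Range = 38 - (-29) = 67
Final answer: 67


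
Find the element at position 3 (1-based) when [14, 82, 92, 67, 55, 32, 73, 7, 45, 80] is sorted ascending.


Sort ascending: [7, 14, 32, 45, 55, 67, 73, 80, 82, 92]
The 3rd element (1-indexed) is at index 2.
Value = 32
Final answer: 32


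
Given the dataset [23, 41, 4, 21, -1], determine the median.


First, sort the list: [-1, 4, 21, 23, 41]
The list has 5 elements (odd count).
The middle index is 2 (0-based), and the element there is 21.
Final answer: 21


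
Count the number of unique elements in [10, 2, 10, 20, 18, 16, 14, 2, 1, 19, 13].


List all unique values:
Distinct values: [1, 2, 10, 13, 14, 16, 18, 19, 20]
Count = 9
Final answer: 9


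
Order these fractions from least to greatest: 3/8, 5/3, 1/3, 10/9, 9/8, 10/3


Convert to decimal for comparison:
  3/8 = 0.375
  5/3 = 1.6667
  1/3 = 0.3333
  10/9 = 1.1111
  9/8 = 1.125
  10/3 = 3.3333
Decimals in increasing order: 0.3333 < 0.375 < 1.1111 < 1.125 < 1.6667 < 3.3333
Writing each back as its fraction gives the sorted order.
Final answer: 1/3, 3/8, 10/9, 9/8, 5/3, 10/3


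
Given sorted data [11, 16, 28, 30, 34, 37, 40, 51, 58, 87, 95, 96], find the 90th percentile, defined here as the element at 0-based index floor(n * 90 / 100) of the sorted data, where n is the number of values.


The dataset has n = 12 elements.
Index = floor(12 * 90 / 100) = floor(1080 / 100) = floor(10.8) = 10
Counting from index 0 in the sorted data, the element at index 10 is 95.
Final answer: 95


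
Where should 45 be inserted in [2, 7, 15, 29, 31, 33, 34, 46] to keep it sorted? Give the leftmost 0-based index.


List is sorted: [2, 7, 15, 29, 31, 33, 34, 46]
We need the leftmost position where 45 can be inserted, i.e. the first index whose element is >= 45 (or the end of the list if none is).
Binary search with low=0, high=8 (0-based indices):
  low=0, high=8, mid=4: a[4]=31 < 45, so low = 5
  low=5, high=8, mid=6: a[6]=34 < 45, so low = 7
  low=7, high=8, mid=7: a[7]=46 >= 45, so high = 7
Now low = high = 7, so the insertion index is 7.
Final answer: 7


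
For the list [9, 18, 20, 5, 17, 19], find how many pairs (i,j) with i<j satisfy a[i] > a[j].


For each element, count the later elements that are smaller than it:
  9 (index 0): smaller elements after it = [5] -> 1
  18 (index 1): smaller elements after it = [5, 17] -> 2
  20 (index 2): smaller elements after it = [5, 17, 19] -> 3
  5 (index 3): smaller elements after it = [] -> 0
  17 (index 4): smaller elements after it = [] -> 0
Total inversions = 1 + 2 + 3 + 0 + 0 = 6
Final answer: 6


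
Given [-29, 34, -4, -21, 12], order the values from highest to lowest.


Original list: [-29, 34, -4, -21, 12]
Repeatedly take the largest remaining element:
  Remaining [-29, 34, -4, -21, 12] -> largest is 34
  Remaining [-29, -4, -21, 12] -> largest is 12
  Remaining [-29, -4, -21] -> largest is -4
  Remaining [-29, -21] -> largest is -21
  Remaining [-29] -> largest is -29
Collecting the picks in order gives the descending list.
Final answer: [34, 12, -4, -21, -29]


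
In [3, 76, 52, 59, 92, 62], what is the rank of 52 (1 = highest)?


Sort descending: [92, 76, 62, 59, 52, 3]
Find 52 in the sorted list.
52 is at position 5.
Final answer: 5


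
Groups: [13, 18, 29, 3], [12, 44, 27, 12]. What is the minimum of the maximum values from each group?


Find max of each group:
  Group 1: [13, 18, 29, 3] -> max = 29
  Group 2: [12, 44, 27, 12] -> max = 44
Maxes: [29, 44]
Minimum of maxes = 29
Final answer: 29


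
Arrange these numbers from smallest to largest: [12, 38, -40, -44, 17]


Original list: [12, 38, -40, -44, 17]
Repeatedly take the smallest remaining element:
  Remaining [12, 38, -40, -44, 17] -> smallest is -44
  Remaining [12, 38, -40, 17] -> smallest is -40
  Remaining [12, 38, 17] -> smallest is 12
  Remaining [38, 17] -> smallest is 17
  Remaining [38] -> smallest is 38
Collecting the picks in order gives the sorted list.
Final answer: [-44, -40, 12, 17, 38]


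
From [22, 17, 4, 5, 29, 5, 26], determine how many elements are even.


Check each element:
  22 is even
  17 is odd
  4 is even
  5 is odd
  29 is odd
  5 is odd
  26 is even
Evens: [22, 4, 26]
Count of evens = 3
Final answer: 3


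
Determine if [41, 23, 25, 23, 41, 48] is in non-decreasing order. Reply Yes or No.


Check consecutive pairs:
  41 <= 23? False
  23 <= 25? True
  25 <= 23? False
  23 <= 41? True
  41 <= 48? True
2 consecutive pair(s) are out of order, so the list is not sorted.
Final answer: No


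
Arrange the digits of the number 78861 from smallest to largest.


The number 78861 has digits: 7, 8, 8, 6, 1
Sorted: 1, 6, 7, 8, 8
Joining the sorted digits gives the result.
Final answer: 16788


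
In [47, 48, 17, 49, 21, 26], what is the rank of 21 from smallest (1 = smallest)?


Sort ascending: [17, 21, 26, 47, 48, 49]
Find 21 in the sorted list.
21 is at position 2 (1-indexed).
Final answer: 2


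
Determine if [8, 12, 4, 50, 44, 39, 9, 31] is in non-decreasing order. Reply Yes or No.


Check consecutive pairs:
  8 <= 12? True
  12 <= 4? False
  4 <= 50? True
  50 <= 44? False
  44 <= 39? False
  39 <= 9? False
  9 <= 31? True
4 consecutive pair(s) are out of order, so the list is not sorted.
Final answer: No


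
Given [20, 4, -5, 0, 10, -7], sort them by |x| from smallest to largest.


Compute absolute values:
  |20| = 20
  |4| = 4
  |-5| = 5
  |0| = 0
  |10| = 10
  |-7| = 7
Absolute values in increasing order: 0 < 4 < 5 < 7 < 10 < 20
Listing the original numbers in that order gives the answer.
Final answer: [0, 4, -5, -7, 10, 20]


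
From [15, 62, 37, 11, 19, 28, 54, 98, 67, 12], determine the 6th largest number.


Sort descending: [98, 67, 62, 54, 37, 28, 19, 15, 12, 11]
The 6th element (1-indexed) is at index 5.
Value = 28
Final answer: 28


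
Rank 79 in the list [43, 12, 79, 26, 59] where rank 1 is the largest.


Sort descending: [79, 59, 43, 26, 12]
Find 79 in the sorted list.
79 is at position 1.
Final answer: 1


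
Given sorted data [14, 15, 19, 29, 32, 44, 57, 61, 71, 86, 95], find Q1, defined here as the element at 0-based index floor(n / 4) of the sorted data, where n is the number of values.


The list has n = 11 elements.
Q1 index = floor(11 / 4) = floor(2.75) = 2
Counting from index 0 in the sorted data, the element at index 2 is 19.
Final answer: 19


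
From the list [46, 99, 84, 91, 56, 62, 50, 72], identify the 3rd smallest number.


Sort ascending: [46, 50, 56, 62, 72, 84, 91, 99]
The 3rd element (1-indexed) is at index 2.
Value = 56
Final answer: 56


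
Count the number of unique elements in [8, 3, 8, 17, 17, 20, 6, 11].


List all unique values:
Distinct values: [3, 6, 8, 11, 17, 20]
Count = 6
Final answer: 6


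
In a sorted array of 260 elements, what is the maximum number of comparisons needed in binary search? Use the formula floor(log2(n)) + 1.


Binary search halves the search space each step.
Maximum comparisons = floor(log2(260)) + 1
log2(260) = 8.0224
floor(log2(260)) = 8, so 8 + 1 = 9
Final answer: 9


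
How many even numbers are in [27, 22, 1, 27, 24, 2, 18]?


Check each element:
  27 is odd
  22 is even
  1 is odd
  27 is odd
  24 is even
  2 is even
  18 is even
Evens: [22, 24, 2, 18]
Count of evens = 4
Final answer: 4


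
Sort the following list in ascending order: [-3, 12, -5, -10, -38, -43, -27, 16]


Original list: [-3, 12, -5, -10, -38, -43, -27, 16]
Repeatedly take the smallest remaining element:
  Remaining [-3, 12, -5, -10, -38, -43, -27, 16] -> smallest is -43
  Remaining [-3, 12, -5, -10, -38, -27, 16] -> smallest is -38
  Remaining [-3, 12, -5, -10, -27, 16] -> smallest is -27
  Remaining [-3, 12, -5, -10, 16] -> smallest is -10
  Remaining [-3, 12, -5, 16] -> smallest is -5
  Remaining [-3, 12, 16] -> smallest is -3
  Remaining [12, 16] -> smallest is 12
  Remaining [16] -> smallest is 16
Collecting the picks in order gives the sorted list.
Final answer: [-43, -38, -27, -10, -5, -3, 12, 16]


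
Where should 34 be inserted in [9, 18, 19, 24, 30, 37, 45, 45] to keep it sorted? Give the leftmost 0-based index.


List is sorted: [9, 18, 19, 24, 30, 37, 45, 45]
We need the leftmost position where 34 can be inserted, i.e. the first index whose element is >= 34 (or the end of the list if none is).
Binary search with low=0, high=8 (0-based indices):
  low=0, high=8, mid=4: a[4]=30 < 34, so low = 5
  low=5, high=8, mid=6: a[6]=45 >= 34, so high = 6
  low=5, high=6, mid=5: a[5]=37 >= 34, so high = 5
Now low = high = 5, so the insertion index is 5.
Final answer: 5


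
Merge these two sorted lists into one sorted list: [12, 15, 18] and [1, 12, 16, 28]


List A: [12, 15, 18]
List B: [1, 12, 16, 28]
Repeatedly compare the front elements and take the smaller:
  12 vs 1 -> take 1
  12 vs 12 -> take 12
  15 vs 12 -> take 12
  15 vs 16 -> take 15
  18 vs 16 -> take 16
  18 vs 28 -> take 18
  A is exhausted; append the rest of B: [28]
Final answer: [1, 12, 12, 15, 16, 18, 28]


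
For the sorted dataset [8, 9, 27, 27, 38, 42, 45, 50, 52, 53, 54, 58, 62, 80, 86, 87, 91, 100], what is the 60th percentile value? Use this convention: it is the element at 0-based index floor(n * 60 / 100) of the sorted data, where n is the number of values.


The dataset has n = 18 elements.
Index = floor(18 * 60 / 100) = floor(1080 / 100) = floor(10.8) = 10
Counting from index 0 in the sorted data, the element at index 10 is 54.
Final answer: 54


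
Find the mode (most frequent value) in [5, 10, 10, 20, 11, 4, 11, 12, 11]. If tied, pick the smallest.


Count the frequency of each value:
  4 appears 1 time(s)
  5 appears 1 time(s)
  10 appears 2 time(s)
  11 appears 3 time(s)
  12 appears 1 time(s)
  20 appears 1 time(s)
Maximum frequency is 3.
Only 11 reaches that frequency, so it is the mode.
Final answer: 11


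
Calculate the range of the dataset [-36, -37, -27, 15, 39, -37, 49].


Maximum value: 49
Minimum value: -37
Range = 49 - (-37) = 86
Final answer: 86


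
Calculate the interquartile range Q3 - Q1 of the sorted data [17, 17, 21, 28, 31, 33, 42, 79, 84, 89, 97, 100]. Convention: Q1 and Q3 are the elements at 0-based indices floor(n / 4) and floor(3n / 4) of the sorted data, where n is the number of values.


The data has n = 12 elements.
Q1 index = floor(12 / 4) = floor(3) = 3; Q3 index = floor(3 * 12 / 4) = floor(9) = 9
Q1 = element at index 3 = 28
Q3 = element at index 9 = 89
IQR = 89 - 28 = 61
Final answer: 61


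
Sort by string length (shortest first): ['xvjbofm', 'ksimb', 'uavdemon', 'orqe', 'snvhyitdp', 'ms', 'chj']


Compute lengths:
  'xvjbofm' has length 7
  'ksimb' has length 5
  'uavdemon' has length 8
  'orqe' has length 4
  'snvhyitdp' has length 9
  'ms' has length 2
  'chj' has length 3
Lengths in increasing order: 2 < 3 < 4 < 5 < 7 < 8 < 9
Listing the words in that order gives the answer.
Final answer: ['ms', 'chj', 'orqe', 'ksimb', 'xvjbofm', 'uavdemon', 'snvhyitdp']


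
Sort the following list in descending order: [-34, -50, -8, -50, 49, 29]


Original list: [-34, -50, -8, -50, 49, 29]
Repeatedly take the largest remaining element:
  Remaining [-34, -50, -8, -50, 49, 29] -> largest is 49
  Remaining [-34, -50, -8, -50, 29] -> largest is 29
  Remaining [-34, -50, -8, -50] -> largest is -8
  Remaining [-34, -50, -50] -> largest is -34
  Remaining [-50, -50] -> largest is -50
  Remaining [-50] -> largest is -50
Collecting the picks in order gives the descending list.
Final answer: [49, 29, -8, -34, -50, -50]


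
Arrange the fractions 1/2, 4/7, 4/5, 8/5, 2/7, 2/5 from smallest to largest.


Convert to decimal for comparison:
  1/2 = 0.5
  4/7 = 0.5714
  4/5 = 0.8
  8/5 = 1.6
  2/7 = 0.2857
  2/5 = 0.4
Decimals in increasing order: 0.2857 < 0.4 < 0.5 < 0.5714 < 0.8 < 1.6
Writing each back as its fraction gives the sorted order.
Final answer: 2/7, 2/5, 1/2, 4/7, 4/5, 8/5


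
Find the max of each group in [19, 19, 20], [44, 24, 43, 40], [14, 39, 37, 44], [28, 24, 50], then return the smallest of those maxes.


Find max of each group:
  Group 1: [19, 19, 20] -> max = 20
  Group 2: [44, 24, 43, 40] -> max = 44
  Group 3: [14, 39, 37, 44] -> max = 44
  Group 4: [28, 24, 50] -> max = 50
Maxes: [20, 44, 44, 50]
Minimum of maxes = 20
Final answer: 20


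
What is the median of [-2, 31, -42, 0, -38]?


First, sort the list: [-42, -38, -2, 0, 31]
The list has 5 elements (odd count).
The middle index is 2 (0-based), and the element there is -2.
Final answer: -2


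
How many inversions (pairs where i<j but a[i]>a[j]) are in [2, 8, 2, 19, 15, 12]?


For each element, count the later elements that are smaller than it:
  2 (index 0): smaller elements after it = [] -> 0
  8 (index 1): smaller elements after it = [2] -> 1
  2 (index 2): smaller elements after it = [] -> 0
  19 (index 3): smaller elements after it = [15, 12] -> 2
  15 (index 4): smaller elements after it = [12] -> 1
Total inversions = 0 + 1 + 0 + 2 + 1 = 4
Final answer: 4


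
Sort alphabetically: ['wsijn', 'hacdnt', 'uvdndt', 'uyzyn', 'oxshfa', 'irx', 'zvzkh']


Compare strings character by character (the first differing letter decides):
  'hacdnt' < 'irx' since 'h' < 'i' at position 1
  'irx' < 'oxshfa' since 'i' < 'o' at position 1
  'oxshfa' < 'uvdndt' since 'o' < 'u' at position 1
  'uvdndt' < 'uyzyn' since 'v' < 'y' at position 2
  'uyzyn' < 'wsijn' since 'u' < 'w' at position 1
  'wsijn' < 'zvzkh' since 'w' < 'z' at position 1
Chaining these comparisons gives the alphabetical order.
Final answer: ['hacdnt', 'irx', 'oxshfa', 'uvdndt', 'uyzyn', 'wsijn', 'zvzkh']


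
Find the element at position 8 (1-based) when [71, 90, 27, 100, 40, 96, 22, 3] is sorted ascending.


Sort ascending: [3, 22, 27, 40, 71, 90, 96, 100]
The 8th element (1-indexed) is at index 7.
Value = 100
Final answer: 100


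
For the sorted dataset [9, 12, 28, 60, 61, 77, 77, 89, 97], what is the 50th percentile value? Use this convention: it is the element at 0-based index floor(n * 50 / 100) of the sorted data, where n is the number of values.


The dataset has n = 9 elements.
Index = floor(9 * 50 / 100) = floor(450 / 100) = floor(4.5) = 4
Counting from index 0 in the sorted data, the element at index 4 is 61.
Final answer: 61


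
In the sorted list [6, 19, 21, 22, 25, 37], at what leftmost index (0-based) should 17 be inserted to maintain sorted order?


List is sorted: [6, 19, 21, 22, 25, 37]
We need the leftmost position where 17 can be inserted, i.e. the first index whose element is >= 17 (or the end of the list if none is).
Binary search with low=0, high=6 (0-based indices):
  low=0, high=6, mid=3: a[3]=22 >= 17, so high = 3
  low=0, high=3, mid=1: a[1]=19 >= 17, so high = 1
  low=0, high=1, mid=0: a[0]=6 < 17, so low = 1
Now low = high = 1, so the insertion index is 1.
Final answer: 1


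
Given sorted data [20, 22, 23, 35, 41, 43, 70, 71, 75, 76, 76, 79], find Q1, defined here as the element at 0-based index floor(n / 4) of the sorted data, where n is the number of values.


The list has n = 12 elements.
Q1 index = floor(12 / 4) = floor(3) = 3
Counting from index 0 in the sorted data, the element at index 3 is 35.
Final answer: 35


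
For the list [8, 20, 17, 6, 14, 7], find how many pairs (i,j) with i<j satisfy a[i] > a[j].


For each element, count the later elements that are smaller than it:
  8 (index 0): smaller elements after it = [6, 7] -> 2
  20 (index 1): smaller elements after it = [17, 6, 14, 7] -> 4
  17 (index 2): smaller elements after it = [6, 14, 7] -> 3
  6 (index 3): smaller elements after it = [] -> 0
  14 (index 4): smaller elements after it = [7] -> 1
Total inversions = 2 + 4 + 3 + 0 + 1 = 10
Final answer: 10


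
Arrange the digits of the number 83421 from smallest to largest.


The number 83421 has digits: 8, 3, 4, 2, 1
Sorted: 1, 2, 3, 4, 8
Joining the sorted digits gives the result.
Final answer: 12348


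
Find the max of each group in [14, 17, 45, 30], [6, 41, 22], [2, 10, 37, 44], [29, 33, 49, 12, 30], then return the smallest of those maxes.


Find max of each group:
  Group 1: [14, 17, 45, 30] -> max = 45
  Group 2: [6, 41, 22] -> max = 41
  Group 3: [2, 10, 37, 44] -> max = 44
  Group 4: [29, 33, 49, 12, 30] -> max = 49
Maxes: [45, 41, 44, 49]
Minimum of maxes = 41
Final answer: 41


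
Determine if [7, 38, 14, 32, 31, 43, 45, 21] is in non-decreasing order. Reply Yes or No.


Check consecutive pairs:
  7 <= 38? True
  38 <= 14? False
  14 <= 32? True
  32 <= 31? False
  31 <= 43? True
  43 <= 45? True
  45 <= 21? False
3 consecutive pair(s) are out of order, so the list is not sorted.
Final answer: No


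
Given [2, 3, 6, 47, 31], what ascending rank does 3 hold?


Sort ascending: [2, 3, 6, 31, 47]
Find 3 in the sorted list.
3 is at position 2 (1-indexed).
Final answer: 2


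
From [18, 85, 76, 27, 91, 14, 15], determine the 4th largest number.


Sort descending: [91, 85, 76, 27, 18, 15, 14]
The 4th element (1-indexed) is at index 3.
Value = 27
Final answer: 27
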